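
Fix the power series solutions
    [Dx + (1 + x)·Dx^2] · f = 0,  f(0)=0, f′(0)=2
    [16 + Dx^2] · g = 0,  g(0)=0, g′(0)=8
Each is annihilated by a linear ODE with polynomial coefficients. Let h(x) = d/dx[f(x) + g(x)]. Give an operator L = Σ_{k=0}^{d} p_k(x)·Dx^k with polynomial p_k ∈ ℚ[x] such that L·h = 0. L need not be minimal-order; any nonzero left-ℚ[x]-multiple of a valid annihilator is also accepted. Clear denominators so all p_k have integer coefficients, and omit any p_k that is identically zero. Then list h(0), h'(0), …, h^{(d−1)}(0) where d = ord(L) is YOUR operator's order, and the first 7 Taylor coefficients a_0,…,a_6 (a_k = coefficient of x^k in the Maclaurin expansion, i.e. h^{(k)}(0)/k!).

L = (176 + 256·x + 128·x^2) + (144 + 400·x + 384·x^2 + 128·x^3)·Dx + (11 + 16·x + 8·x^2)·Dx^2 + (9 + 25·x + 24·x^2 + 8·x^3)·Dx^3  (order 3).
h: a_k = 10, -2, -62, -2, 262/3, -2, -1958/45, …
ICs: h(0) = 10, h′(0) = -2, h′′(0) = -124.

f: a_k = 0, 2, -1, 2/3, -1/2, 2/5, -1/3, …
g: a_k = 0, 8, 0, -64/3, 0, 256/15, 0, …
Weyl lclm of L_f,L_g ⇒ L₀ (ord ≤ 4).
h=h₀': d/dx-closure on L₀ ⇒ L.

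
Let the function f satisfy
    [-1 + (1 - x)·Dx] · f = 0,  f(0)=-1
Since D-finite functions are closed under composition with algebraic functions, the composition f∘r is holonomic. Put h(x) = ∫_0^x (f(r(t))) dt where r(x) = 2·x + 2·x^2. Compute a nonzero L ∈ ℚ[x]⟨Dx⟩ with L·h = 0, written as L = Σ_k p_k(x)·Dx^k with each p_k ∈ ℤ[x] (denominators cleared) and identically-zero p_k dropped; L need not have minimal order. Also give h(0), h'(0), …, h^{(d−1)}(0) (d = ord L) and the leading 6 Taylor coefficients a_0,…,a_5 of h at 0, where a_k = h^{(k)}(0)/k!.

L = (2 + 4·x)·Dx + (-1 + 2·x + 2·x^2)·Dx^2  (order 2).
h: a_k = 0, -1, -1, -2, -4, -44/5, …
ICs: h(0) = 0, h′(0) = -1.

f: a_k = -1, -1, -1, -1, -1, -1, …
f∘r: x↦r, Dx↦Dx/r' in L_f ⇒ L₀.
∫: right-multiply L₀ by Dx.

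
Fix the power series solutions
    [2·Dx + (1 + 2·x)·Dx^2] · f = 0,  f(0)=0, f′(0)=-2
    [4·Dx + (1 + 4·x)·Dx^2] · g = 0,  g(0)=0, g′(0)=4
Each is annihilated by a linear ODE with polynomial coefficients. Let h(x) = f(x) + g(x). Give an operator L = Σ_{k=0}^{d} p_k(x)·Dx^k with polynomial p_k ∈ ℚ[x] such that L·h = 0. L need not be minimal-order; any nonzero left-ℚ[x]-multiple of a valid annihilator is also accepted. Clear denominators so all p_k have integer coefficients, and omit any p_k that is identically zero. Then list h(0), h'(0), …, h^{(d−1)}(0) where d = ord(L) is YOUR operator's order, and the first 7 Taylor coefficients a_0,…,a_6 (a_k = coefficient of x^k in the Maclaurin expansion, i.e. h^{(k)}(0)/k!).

f: a_k = 0, -2, 2, -8/3, 4, -32/5, 32/3, …
g: a_k = 0, 4, -8, 64/3, -64, 1024/5, -2048/3, …
Weyl lclm of L_f,L_g ⇒ L₀ (ord ≤ 4).
L = 16·Dx + (12 + 32·x)·Dx^2 + (1 + 6·x + 8·x^2)·Dx^3  (order 3).
h: a_k = 0, 2, -6, 56/3, -60, 992/5, -672, …
ICs: h(0) = 0, h′(0) = 2, h′′(0) = -12.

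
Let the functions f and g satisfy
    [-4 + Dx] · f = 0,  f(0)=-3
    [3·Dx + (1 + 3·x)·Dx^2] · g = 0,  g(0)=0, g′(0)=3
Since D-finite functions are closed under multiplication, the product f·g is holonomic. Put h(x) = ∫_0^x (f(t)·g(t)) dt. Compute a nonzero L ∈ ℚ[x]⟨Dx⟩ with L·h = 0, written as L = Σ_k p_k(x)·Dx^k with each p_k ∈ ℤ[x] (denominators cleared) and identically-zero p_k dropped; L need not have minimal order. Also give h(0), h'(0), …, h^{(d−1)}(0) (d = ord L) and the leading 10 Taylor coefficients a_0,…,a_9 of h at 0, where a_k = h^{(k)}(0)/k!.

L = (4 + 48·x)·Dx + (-5 - 24·x)·Dx^2 + (1 + 3·x)·Dx^3  (order 3).
h: a_k = 0, 0, -9/2, -15/2, -45/4, -141/20, -59/5, 93/14, -7759/280, 21487/360, …
ICs: h(0) = 0, h′(0) = 0, h′′(0) = -9.

f: a_k = -3, -12, -24, -32, -32, -128/5, -256/15, -1024/105, -512/105, -2048/945, …
g: a_k = 0, 3, -9/2, 9, -81/4, 243/5, -243/2, 2187/7, -6561/8, 2187, …
L₀ := L_f ⊗_s L_g (sym. prod.), ord ≤ 2.
h=∫h₀ ⇒ L = L₀·Dx.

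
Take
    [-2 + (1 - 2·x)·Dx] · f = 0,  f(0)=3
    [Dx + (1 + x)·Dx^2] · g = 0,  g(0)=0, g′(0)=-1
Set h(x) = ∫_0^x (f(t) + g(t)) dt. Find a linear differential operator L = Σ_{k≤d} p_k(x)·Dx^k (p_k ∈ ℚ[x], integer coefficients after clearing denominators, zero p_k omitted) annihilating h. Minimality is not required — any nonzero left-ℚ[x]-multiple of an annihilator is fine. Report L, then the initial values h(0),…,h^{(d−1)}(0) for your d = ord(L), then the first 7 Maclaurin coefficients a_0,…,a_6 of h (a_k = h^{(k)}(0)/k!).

L = (32 + 8·x)·Dx^2 + (22 + 56·x + 16·x^2)·Dx^3 + (-5 + 3·x + 12·x^2 + 4·x^3)·Dx^4  (order 4).
h: a_k = 0, 3, 5/2, 25/6, 71/12, 193/20, 479/30, …
ICs: h(0) = 0, h′(0) = 3, h′′(0) = 5, h′′′(0) = 25.

f: a_k = 3, 6, 12, 24, 48, 96, 192, …
g: a_k = 0, -1, 1/2, -1/3, 1/4, -1/5, 1/6, …
L₀ := lclm(L_f,L_g); ord L₀ ≤ 1+2.
h=∫₀ˣh₀: take L = L₀·Dx.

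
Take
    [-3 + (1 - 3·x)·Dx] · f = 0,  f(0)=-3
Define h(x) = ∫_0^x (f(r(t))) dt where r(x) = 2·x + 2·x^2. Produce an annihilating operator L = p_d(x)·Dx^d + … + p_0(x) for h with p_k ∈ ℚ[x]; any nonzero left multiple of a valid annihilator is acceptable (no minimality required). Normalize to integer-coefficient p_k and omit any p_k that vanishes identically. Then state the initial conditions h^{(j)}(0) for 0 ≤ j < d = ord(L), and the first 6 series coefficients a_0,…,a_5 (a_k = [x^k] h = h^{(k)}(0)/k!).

L = (6 + 12·x)·Dx + (-1 + 6·x + 6·x^2)·Dx^2  (order 2).
h: a_k = 0, -3, -9, -42, -216, -1188, …
ICs: h(0) = 0, h′(0) = -3.

f: a_k = -3, -9, -27, -81, -243, -729, …
L₀ from L_f via x↦r, Dx↦r'^{-1}Dx.
∫: right-multiply L₀ by Dx.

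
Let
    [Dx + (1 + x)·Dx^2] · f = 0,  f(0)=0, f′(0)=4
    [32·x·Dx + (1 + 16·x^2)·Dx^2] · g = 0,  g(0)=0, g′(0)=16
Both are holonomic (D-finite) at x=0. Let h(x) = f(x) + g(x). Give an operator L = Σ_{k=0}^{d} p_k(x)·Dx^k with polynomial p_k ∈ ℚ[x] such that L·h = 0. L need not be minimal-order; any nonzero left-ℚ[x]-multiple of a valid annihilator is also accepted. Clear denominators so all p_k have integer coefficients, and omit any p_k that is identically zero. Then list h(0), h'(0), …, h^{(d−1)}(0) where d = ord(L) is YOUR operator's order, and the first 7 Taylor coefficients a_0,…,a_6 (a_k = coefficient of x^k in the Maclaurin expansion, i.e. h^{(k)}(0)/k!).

L = (-32 - 96·x + 1536·x^2 + 512·x^3)·Dx + (-34 - 64·x + 1440·x^2 + 3072·x^3 + 1024·x^4)·Dx^2 + (-1 + 31·x + 32·x^2 + 512·x^3 + 768·x^4 + 256·x^5)·Dx^3  (order 3).
h: a_k = 0, 20, -2, -84, -1, 820, -2/3, …
ICs: h(0) = 0, h′(0) = 20, h′′(0) = -4.

f: a_k = 0, 4, -2, 4/3, -1, 4/5, -2/3, …
g: a_k = 0, 16, 0, -256/3, 0, 4096/5, 0, …
L₀ := lclm(L_f,L_g); ord L₀ ≤ 2+2.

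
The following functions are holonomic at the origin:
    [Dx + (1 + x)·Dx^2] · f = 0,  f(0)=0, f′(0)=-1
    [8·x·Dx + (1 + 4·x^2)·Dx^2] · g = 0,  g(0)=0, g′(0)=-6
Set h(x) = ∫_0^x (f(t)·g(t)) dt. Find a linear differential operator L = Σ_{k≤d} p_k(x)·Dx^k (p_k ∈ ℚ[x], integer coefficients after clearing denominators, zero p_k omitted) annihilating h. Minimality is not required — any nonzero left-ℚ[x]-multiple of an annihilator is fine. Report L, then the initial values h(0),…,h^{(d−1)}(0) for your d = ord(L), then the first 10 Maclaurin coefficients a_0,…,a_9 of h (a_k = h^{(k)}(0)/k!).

L = (288 + 560·x + 3584·x^2 + 8640·x^3 + 7680·x^4 + 3328·x^5 + 1024·x^7)·Dx^2 + (258 + 1840·x + 6992·x^2 + 19264·x^3 + 29440·x^4 + 23808·x^5 + 8960·x^6 + 3072·x^7 + 3584·x^8)·Dx^3 + (36 + 628·x + 2496·x^2 + 6192·x^3 + 12288·x^4 + 15936·x^5 + 12288·x^6 + 5376·x^7 + 3072·x^8 + 2048·x^9)·Dx^4 + (17 + 66·x + 241·x^2 + 608·x^3 + 1152·x^4 + 1728·x^5 + 2016·x^6 + 1536·x^7 + 768·x^8 + 512·x^9 + 256·x^10)·Dx^5  (order 5).
h: a_k = 0, 0, 0, 2, -3/4, -6/5, 5/12, 38/15, -43/40, -82/15, …
ICs: h(0) = 0, h′(0) = 0, h′′(0) = 0, h′′′(0) = 12, h′′′′(0) = -18.

f: a_k = 0, -1, 1/2, -1/3, 1/4, -1/5, 1/6, -1/7, 1/8, -1/9, …
g: a_k = 0, -6, 0, 8, 0, -96/5, 0, 384/7, 0, -512/3, …
L₀ := L_f ⊗_s L_g (sym. prod.), ord ≤ 4.
h=∫h₀ ⇒ L = L₀·Dx.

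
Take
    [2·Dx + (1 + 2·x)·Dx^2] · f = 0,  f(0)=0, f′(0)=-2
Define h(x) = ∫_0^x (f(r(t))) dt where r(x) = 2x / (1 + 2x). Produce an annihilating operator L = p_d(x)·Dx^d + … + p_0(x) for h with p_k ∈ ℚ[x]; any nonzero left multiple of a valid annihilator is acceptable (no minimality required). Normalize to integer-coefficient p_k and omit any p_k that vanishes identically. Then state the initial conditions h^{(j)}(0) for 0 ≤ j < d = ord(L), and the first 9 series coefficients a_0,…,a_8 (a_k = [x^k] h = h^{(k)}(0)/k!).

L = (8 + 24·x)·Dx^2 + (1 + 8·x + 12·x^2)·Dx^3  (order 3).
h: a_k = 0, 0, -2, 16/3, -52/3, 64, -3872/15, 3328/3, -34976/7, …
ICs: h(0) = 0, h′(0) = 0, h′′(0) = -4.

f: a_k = 0, -2, 2, -8/3, 4, -32/5, 32/3, -128/7, 32, …
Substitute x→r, Dx→(1/r')Dx; clear ⇒ L₀.
Integrate: L := L₀·Dx.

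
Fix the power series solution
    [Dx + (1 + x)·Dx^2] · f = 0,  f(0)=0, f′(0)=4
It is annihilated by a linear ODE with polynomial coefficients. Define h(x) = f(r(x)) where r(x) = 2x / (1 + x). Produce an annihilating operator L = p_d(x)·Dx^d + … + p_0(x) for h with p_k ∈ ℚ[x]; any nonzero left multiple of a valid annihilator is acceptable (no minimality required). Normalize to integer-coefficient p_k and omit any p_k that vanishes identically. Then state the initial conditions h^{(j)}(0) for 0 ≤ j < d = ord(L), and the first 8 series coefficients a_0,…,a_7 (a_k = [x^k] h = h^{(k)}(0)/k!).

f: a_k = 0, 4, -2, 4/3, -1, 4/5, -2/3, 4/7, …
f∘r: x↦r, Dx↦Dx/r' in L_f ⇒ L₀.
L = (4 + 6·x)·Dx + (1 + 4·x + 3·x^2)·Dx^2  (order 2).
h: a_k = 0, 8, -16, 104/3, -80, 968/5, -1456/3, 8744/7, …
ICs: h(0) = 0, h′(0) = 8.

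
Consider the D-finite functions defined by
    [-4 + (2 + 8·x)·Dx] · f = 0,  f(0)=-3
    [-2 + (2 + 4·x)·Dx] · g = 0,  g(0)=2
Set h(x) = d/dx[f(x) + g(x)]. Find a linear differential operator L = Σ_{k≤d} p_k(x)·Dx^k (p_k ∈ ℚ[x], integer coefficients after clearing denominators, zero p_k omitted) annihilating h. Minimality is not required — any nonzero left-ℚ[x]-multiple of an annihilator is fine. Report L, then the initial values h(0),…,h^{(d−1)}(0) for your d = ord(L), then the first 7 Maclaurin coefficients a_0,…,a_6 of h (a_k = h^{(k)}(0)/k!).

L = -6 + (-9 - 24·x)·Dx + (-1 - 6·x - 8·x^2)·Dx^2  (order 2).
h: a_k = -4, 10, -33, 115, -1645/4, 5985/4, -44121/8, …
ICs: h(0) = -4, h′(0) = 10.

f: a_k = -3, -6, 6, -12, 30, -84, 252, …
g: a_k = 2, 2, -1, 1, -5/4, 7/4, -21/8, …
Weyl lclm of L_f,L_g ⇒ L₀ (ord ≤ 2).
h=h₀': d/dx-closure on L₀ ⇒ L.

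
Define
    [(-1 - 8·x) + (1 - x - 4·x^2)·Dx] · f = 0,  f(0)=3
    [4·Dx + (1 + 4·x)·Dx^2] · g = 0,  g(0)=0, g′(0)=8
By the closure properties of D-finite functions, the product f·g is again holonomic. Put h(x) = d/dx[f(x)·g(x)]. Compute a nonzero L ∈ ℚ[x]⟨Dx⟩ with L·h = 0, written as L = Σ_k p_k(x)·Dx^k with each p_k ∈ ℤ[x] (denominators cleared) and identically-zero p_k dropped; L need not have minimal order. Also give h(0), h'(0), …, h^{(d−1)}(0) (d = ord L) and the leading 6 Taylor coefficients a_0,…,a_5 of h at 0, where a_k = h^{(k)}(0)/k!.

L = (152 + 864·x + 2304·x^2) + (1 + 100·x + 960·x^2 + 1792·x^3)·Dx + (-3 - 25·x - 24·x^2 + 176·x^3 + 256·x^4)·Dx^2  (order 2).
h: a_k = 24, -48, 600, -1120, 8744, -104016/5, …
ICs: h(0) = 24, h′(0) = -48.

f: a_k = 3, 3, 15, 27, 87, 195, …
g: a_k = 0, 8, -16, 128/3, -128, 2048/5, …
f·g: L₀ = L_f ⊗_s L_g, ord ≤ 1·2.
h=h₀': d/dx-closure on L₀ ⇒ L.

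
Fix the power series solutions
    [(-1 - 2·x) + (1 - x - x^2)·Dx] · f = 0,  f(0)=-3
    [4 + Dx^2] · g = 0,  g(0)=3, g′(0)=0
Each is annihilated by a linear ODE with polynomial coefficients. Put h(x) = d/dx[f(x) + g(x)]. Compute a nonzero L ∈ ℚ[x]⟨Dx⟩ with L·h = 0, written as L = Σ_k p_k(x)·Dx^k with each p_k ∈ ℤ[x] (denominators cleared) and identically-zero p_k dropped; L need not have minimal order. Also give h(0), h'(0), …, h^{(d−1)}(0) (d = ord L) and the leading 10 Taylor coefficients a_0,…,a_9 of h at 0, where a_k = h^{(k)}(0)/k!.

f: a_k = -3, -3, -6, -9, -15, -24, -39, -63, -102, -165, …
g: a_k = 3, 0, -6, 0, 2, 0, -4/15, 0, 2/105, 0, …
h₀=f+g: left-lcm gives L₀, ord ≤ 3.
h=h₀': d/dx-closure on L₀ ⇒ L.
L = (272 + 704·x + 880·x^2 + 400·x^3 + 320·x^4 + 144·x^5 + 48·x^6) + (-44 - 52·x + 108·x^2 + 80·x^3 + 40·x^4 + 72·x^5 + 56·x^6 + 16·x^7)·Dx + (68 + 176·x + 220·x^2 + 100·x^3 + 80·x^4 + 36·x^5 + 12·x^6)·Dx^2 + (-11 - 13·x + 27·x^2 + 20·x^3 + 10·x^4 + 18·x^5 + 14·x^6 + 4·x^7)·Dx^3  (order 3).
h: a_k = -3, -24, -27, -52, -120, -1178/5, -441, -85664/105, -1485, -2523158/945, …
ICs: h(0) = -3, h′(0) = -24, h′′(0) = -54.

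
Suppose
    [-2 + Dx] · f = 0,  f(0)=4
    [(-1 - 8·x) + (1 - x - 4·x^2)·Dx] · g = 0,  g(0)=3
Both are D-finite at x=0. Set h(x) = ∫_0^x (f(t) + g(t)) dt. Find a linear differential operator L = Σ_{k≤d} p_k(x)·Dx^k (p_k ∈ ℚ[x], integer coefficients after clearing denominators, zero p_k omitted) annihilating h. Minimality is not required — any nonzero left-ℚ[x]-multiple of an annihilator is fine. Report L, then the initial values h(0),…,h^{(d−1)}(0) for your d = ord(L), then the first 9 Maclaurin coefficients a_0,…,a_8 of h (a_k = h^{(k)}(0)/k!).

L = (16 + 20·x + 240·x^2 + 128·x^3)·Dx + (-6 - 32·x - 124·x^2 + 32·x^3 + 64·x^4)·Dx^2 + (-1 + 11·x + 2·x^2 - 48·x^3 - 32·x^4)·Dx^3  (order 3).
h: a_k = 0, 7, 11/2, 23/3, 97/12, 269/15, 2941/90, 3493/45, 416777/2520, …
ICs: h(0) = 0, h′(0) = 7, h′′(0) = 11.

f: a_k = 4, 8, 8, 16/3, 8/3, 16/15, 16/45, 32/315, 8/315, …
g: a_k = 3, 3, 15, 27, 87, 195, 543, 1323, 3495, …
L₀ := lclm(L_f,L_g); ord L₀ ≤ 1+1.
h=∫₀ˣh₀: take L = L₀·Dx.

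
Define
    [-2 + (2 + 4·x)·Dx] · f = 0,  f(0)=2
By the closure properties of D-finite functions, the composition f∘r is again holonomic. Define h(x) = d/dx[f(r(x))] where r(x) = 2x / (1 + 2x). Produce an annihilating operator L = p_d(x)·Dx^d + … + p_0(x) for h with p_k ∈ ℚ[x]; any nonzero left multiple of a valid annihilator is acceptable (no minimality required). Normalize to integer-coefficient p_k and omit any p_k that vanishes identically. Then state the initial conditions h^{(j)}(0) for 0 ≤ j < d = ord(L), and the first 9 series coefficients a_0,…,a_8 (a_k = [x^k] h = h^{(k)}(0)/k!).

L = (-6 - 24·x) + (-1 - 8·x - 12·x^2)·Dx  (order 1).
h: a_k = 4, -24, 120, -592, 3000, -15696, 84336, -462240, 2570328, …
ICs: h(0) = 4.

f: a_k = 2, 2, -1, 1, -5/4, 7/4, -21/8, 33/8, -429/64, …
Substitute x→r, Dx→(1/r')Dx; clear ⇒ L₀.
Differentiate: ansatz ord ≤ ord L₀ ⇒ L.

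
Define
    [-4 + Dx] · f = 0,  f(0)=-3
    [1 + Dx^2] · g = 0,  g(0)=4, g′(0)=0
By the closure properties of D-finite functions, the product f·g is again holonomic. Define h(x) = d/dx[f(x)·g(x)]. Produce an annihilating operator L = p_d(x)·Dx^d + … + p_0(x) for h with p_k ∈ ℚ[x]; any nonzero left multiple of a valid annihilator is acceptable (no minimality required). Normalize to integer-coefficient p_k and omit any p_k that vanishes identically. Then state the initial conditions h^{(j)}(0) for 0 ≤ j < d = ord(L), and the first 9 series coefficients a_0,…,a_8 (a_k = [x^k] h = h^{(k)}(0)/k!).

L = 17 - 8·Dx + Dx^2  (order 2).
h: a_k = -48, -180, -312, -322, -202, -99/2, 727/15, 31679/420, 50999/840, …
ICs: h(0) = -48, h′(0) = -180.

f: a_k = -3, -12, -24, -32, -32, -128/5, -256/15, -1024/105, -512/105, …
g: a_k = 4, 0, -2, 0, 1/6, 0, -1/180, 0, 1/10080, …
Product ⇒ symmetric product L₀, ord ≤ 2.
Differentiate: ansatz ord ≤ ord L₀ ⇒ L.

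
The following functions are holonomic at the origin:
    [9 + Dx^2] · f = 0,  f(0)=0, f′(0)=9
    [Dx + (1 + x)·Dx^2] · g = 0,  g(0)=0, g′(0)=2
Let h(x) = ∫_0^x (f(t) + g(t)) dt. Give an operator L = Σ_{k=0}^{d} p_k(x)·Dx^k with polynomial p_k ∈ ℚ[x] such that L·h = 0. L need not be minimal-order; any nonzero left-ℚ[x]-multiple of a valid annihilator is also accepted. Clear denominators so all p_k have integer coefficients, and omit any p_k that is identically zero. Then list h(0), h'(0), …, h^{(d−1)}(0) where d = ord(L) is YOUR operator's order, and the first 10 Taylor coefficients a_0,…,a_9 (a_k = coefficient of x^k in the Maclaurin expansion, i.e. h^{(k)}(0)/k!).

L = (135 + 162·x + 81·x^2)·Dx^2 + (99 + 261·x + 243·x^2 + 81·x^3)·Dx^3 + (15 + 18·x + 9·x^2)·Dx^4 + (11 + 29·x + 27·x^2 + 9·x^3)·Dx^5  (order 5).
h: a_k = 0, 0, 11/2, -1/3, -77/24, -1/10, 259/240, -1/21, -569/4480, -1/36, …
ICs: h(0) = 0, h′(0) = 0, h′′(0) = 11, h′′′(0) = -2, h′′′′(0) = -77.

f: a_k = 0, 9, 0, -27/2, 0, 243/40, 0, -729/560, 0, 729/4480, …
g: a_k = 0, 2, -1, 2/3, -1/2, 2/5, -1/3, 2/7, -1/4, 2/9, …
Weyl lclm of L_f,L_g ⇒ L₀ (ord ≤ 4).
h=∫₀ˣh₀: take L = L₀·Dx.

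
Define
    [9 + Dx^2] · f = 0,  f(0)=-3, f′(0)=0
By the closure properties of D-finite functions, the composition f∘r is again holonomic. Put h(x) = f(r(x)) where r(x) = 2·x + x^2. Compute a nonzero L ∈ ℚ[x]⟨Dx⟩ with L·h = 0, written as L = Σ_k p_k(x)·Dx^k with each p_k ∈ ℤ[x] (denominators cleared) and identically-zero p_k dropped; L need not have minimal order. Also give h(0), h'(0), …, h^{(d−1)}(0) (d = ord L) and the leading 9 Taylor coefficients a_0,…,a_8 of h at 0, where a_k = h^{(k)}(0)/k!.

f: a_k = -3, 0, 27/2, 0, -81/8, 0, 243/80, 0, -2187/4480, …
Substitute x→r, Dx→(1/r')Dx; clear ⇒ L₀.
L = (36 + 108·x + 108·x^2 + 36·x^3) - Dx + (1 + x)·Dx^2  (order 2).
h: a_k = -3, 0, 54, 54, -297/2, -324, -243/5, 2511/5, 166293/280, …
ICs: h(0) = -3, h′(0) = 0.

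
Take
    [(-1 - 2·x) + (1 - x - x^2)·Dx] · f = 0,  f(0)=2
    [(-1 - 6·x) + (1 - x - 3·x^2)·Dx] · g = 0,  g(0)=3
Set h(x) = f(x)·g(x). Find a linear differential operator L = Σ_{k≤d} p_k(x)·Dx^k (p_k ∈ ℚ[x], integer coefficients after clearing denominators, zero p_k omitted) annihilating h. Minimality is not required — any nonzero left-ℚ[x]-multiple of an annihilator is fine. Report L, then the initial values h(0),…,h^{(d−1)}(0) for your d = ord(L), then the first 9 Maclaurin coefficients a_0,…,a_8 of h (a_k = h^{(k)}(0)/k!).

L = (-2 - 6·x + 12·x^2 + 12·x^3) + (1 - 2·x - 3·x^2 + 4·x^3 + 3·x^4)·Dx  (order 1).
h: a_k = 6, 12, 42, 96, 252, 588, 1422, 3312, 7782, …
ICs: h(0) = 6.

f: a_k = 2, 2, 4, 6, 10, 16, 26, 42, 68, …
g: a_k = 3, 3, 12, 21, 57, 120, 291, 651, 1524, …
Sym-product of L_f,L_g gives L₀ (≤ ord 1).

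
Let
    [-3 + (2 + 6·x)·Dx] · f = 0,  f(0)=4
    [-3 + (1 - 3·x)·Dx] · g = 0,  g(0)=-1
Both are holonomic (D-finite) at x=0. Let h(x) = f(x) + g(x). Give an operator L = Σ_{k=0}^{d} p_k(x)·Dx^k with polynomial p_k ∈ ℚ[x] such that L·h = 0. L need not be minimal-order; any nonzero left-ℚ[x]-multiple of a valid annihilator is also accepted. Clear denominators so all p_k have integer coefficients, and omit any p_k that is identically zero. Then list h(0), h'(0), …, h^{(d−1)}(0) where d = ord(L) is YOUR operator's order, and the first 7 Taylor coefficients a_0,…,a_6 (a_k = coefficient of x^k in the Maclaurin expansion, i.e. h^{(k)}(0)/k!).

f: a_k = 4, 6, -9/2, 27/4, -405/32, 1701/64, -15309/256, …
g: a_k = -1, -3, -9, -27, -81, -243, -729, …
Sum ⇒ L₀ = lclm(L_f,L_g) in ℚ(x)⟨Dx⟩.
L = (45 + 81·x) + (-27 - 126·x - 243·x^2)·Dx + (2 + 18·x - 18·x^2 - 162·x^3)·Dx^2  (order 2).
h: a_k = 3, 3, -27/2, -81/4, -2997/32, -13851/64, -201933/256, …
ICs: h(0) = 3, h′(0) = 3.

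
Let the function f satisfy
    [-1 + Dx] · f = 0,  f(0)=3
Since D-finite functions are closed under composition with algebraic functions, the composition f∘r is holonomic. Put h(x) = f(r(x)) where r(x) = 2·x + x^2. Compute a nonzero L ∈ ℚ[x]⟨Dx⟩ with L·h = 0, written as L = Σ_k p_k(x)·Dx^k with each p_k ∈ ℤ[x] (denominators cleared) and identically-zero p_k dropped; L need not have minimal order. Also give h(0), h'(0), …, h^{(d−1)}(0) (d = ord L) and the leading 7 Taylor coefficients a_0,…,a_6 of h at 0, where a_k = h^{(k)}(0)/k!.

f: a_k = 3, 3, 3/2, 1/2, 1/8, 1/40, 1/240, …
h₀=f(r): pull back L_f along r ⇒ L₀.
L = (-2 - 2·x) + Dx  (order 1).
h: a_k = 3, 6, 9, 10, 19/2, 39/5, 173/30, …
ICs: h(0) = 3.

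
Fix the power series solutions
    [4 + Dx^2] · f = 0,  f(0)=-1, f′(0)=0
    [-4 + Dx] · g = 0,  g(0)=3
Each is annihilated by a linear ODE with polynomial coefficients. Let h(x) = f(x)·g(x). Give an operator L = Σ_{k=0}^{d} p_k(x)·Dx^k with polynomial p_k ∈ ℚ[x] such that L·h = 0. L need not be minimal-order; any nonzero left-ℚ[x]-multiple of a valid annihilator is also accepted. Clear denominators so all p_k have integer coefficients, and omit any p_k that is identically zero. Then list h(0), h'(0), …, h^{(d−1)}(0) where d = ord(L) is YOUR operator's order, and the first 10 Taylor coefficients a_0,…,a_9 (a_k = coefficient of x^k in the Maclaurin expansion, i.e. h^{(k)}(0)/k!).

f: a_k = -1, 0, 2, 0, -2/3, 0, 4/45, 0, -2/315, 0, …
g: a_k = 3, 12, 24, 32, 32, 128/5, 256/15, 1024/105, 512/105, 2048/945, …
Sym-product of L_f,L_g gives L₀ (≤ ord 2).
L = 20 - 8·Dx + Dx^2  (order 2).
h: a_k = -3, -12, -18, -8, 14, 152/5, 156/5, 2224/105, 1054/105, 2872/945, …
ICs: h(0) = -3, h′(0) = -12.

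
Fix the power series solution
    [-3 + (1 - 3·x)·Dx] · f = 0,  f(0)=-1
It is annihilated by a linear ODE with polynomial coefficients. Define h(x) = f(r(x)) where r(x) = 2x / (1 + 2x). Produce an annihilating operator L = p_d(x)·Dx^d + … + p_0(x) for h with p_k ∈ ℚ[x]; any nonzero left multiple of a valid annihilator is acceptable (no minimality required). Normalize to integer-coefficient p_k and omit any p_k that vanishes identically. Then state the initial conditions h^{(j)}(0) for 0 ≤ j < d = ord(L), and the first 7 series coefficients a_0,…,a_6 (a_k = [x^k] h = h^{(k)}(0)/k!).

L = 6 + (-1 + 2·x + 8·x^2)·Dx  (order 1).
h: a_k = -1, -6, -24, -96, -384, -1536, -6144, …
ICs: h(0) = -1.

f: a_k = -1, -3, -9, -27, -81, -243, -729, …
Change of var in L_f (x↦r) gives L₀.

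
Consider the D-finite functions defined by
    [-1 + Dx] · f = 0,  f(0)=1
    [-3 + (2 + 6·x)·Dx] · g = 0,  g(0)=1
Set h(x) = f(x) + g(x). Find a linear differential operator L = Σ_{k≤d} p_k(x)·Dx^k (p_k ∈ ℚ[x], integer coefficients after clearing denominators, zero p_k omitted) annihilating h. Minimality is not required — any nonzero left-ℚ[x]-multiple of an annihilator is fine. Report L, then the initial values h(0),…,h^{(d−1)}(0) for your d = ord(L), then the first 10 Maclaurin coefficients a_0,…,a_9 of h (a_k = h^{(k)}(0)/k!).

f: a_k = 1, 1, 1/2, 1/6, 1/24, 1/120, 1/720, 1/5040, 1/40320, 1/362880, …
g: a_k = 1, 3/2, -9/8, 27/16, -405/128, 1701/256, -15309/1024, 72171/2048, -2814669/32768, 14073345/65536, …
Sum ⇒ L₀ = lclm(L_f,L_g) in ℚ(x)⟨Dx⟩.
L = (15 + 18·x) + (-13 - 24·x - 36·x^2)·Dx + (-2 + 6·x + 36·x^2)·Dx^2  (order 2).
h: a_k = 2, 5/2, -5/8, 89/48, -1199/384, 25547/3840, -688841/46080, 22733993/645120, -886620479/10321920, 39897933587/185794560, …
ICs: h(0) = 2, h′(0) = 5/2.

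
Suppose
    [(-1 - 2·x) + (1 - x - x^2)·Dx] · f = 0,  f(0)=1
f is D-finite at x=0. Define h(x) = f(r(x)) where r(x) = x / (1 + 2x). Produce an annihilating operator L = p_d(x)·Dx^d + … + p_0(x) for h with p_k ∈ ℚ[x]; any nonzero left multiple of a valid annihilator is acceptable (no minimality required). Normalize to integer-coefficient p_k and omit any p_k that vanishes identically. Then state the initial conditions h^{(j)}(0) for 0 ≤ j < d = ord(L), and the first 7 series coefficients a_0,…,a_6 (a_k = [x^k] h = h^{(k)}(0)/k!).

f: a_k = 1, 1, 2, 3, 5, 8, 13, …
f∘r: x↦r, Dx↦Dx/r' in L_f ⇒ L₀.
L = (-1 - 4·x) + (1 + 5·x + 7·x^2 + 2·x^3)·Dx  (order 1).
h: a_k = 1, 1, 0, -1, 3, -8, 21, …
ICs: h(0) = 1.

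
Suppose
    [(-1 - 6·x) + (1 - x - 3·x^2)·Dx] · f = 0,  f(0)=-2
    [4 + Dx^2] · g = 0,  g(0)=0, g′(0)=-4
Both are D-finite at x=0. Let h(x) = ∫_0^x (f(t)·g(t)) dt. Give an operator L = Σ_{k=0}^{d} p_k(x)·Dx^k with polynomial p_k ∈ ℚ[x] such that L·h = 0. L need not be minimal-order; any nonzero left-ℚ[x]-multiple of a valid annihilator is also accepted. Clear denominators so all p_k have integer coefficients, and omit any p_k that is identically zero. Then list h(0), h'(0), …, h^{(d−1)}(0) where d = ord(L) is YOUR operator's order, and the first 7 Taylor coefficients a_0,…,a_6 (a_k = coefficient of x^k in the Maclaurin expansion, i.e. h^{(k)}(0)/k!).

L = (2 + 4·x + 12·x^2)·Dx + (2 + 12·x)·Dx^2 + (-1 + x + 3·x^2)·Dx^3  (order 3).
h: a_k = 0, 0, 4, 8/3, 20/3, 152/15, 988/45, …
ICs: h(0) = 0, h′(0) = 0, h′′(0) = 8.

f: a_k = -2, -2, -8, -14, -38, -80, -194, …
g: a_k = 0, -4, 0, 8/3, 0, -8/15, 0, …
Product ⇒ symmetric product L₀, ord ≤ 2.
h=∫₀ˣh₀: take L = L₀·Dx.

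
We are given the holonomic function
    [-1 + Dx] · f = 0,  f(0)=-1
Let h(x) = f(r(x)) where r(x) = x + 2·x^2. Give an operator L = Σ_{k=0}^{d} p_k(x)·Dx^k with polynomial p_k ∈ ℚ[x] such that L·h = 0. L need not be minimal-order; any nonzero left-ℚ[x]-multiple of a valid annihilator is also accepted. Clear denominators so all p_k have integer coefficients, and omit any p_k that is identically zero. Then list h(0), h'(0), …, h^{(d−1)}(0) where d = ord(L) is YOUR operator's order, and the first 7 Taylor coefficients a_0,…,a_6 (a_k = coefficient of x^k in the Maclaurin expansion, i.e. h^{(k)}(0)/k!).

L = (-1 - 4·x) + Dx  (order 1).
h: a_k = -1, -1, -5/2, -13/6, -73/24, -281/120, -1741/720, …
ICs: h(0) = -1.

f: a_k = -1, -1, -1/2, -1/6, -1/24, -1/120, -1/720, …
Substitute x→r, Dx→(1/r')Dx; clear ⇒ L₀.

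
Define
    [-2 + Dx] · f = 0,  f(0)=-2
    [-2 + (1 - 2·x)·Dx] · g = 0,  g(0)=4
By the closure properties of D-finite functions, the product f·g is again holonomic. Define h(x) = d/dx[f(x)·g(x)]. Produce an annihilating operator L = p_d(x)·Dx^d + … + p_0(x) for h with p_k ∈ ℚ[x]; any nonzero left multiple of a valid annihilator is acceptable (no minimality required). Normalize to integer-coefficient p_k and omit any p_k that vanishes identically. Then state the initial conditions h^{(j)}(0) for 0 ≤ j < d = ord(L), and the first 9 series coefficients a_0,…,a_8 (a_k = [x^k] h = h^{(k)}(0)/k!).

L = (5 - 8·x + 4·x^2) + (-1 + 3·x - 2·x^2)·Dx  (order 1).
h: a_k = -32, -160, -512, -4160/3, -10432/3, -125248/15, -175360/9, -14028928/315, -6313024/63, …
ICs: h(0) = -32.

f: a_k = -2, -4, -4, -8/3, -4/3, -8/15, -8/45, -16/315, -4/315, …
g: a_k = 4, 8, 16, 32, 64, 128, 256, 512, 1024, …
Sym-product of L_f,L_g gives L₀ (≤ ord 1).
h=h₀': d/dx-closure on L₀ ⇒ L.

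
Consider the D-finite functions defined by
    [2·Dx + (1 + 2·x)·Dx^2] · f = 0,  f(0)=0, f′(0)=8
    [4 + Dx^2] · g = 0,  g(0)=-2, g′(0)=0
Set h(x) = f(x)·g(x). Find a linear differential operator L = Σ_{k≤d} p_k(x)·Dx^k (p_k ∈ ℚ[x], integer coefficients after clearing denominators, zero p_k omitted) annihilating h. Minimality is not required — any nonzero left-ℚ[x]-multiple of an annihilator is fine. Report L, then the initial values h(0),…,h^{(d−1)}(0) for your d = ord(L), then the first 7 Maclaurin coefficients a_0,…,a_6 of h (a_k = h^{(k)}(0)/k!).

f: a_k = 0, 8, -8, 32/3, -16, 128/5, -128/3, …
g: a_k = -2, 0, 4, 0, -4/3, 0, 8/45, …
f·g: L₀ = L_f ⊗_s L_g, ord ≤ 2·2.
L = (-48 + 192·x + 1216·x^2 + 2048·x^3 + 1024·x^4) + (32 + 320·x + 768·x^2 + 512·x^3)·Dx + (160·x + 672·x^2 + 1024·x^3 + 512·x^4)·Dx^2 + (8 + 80·x + 192·x^2 + 128·x^3)·Dx^3 + (3 + 28·x + 92·x^2 + 128·x^3 + 64·x^4)·Dx^4  (order 4).
h: a_k = 0, -16, 16, 32/3, 0, -96/5, 32, …
ICs: h(0) = 0, h′(0) = -16, h′′(0) = 32, h′′′(0) = 64.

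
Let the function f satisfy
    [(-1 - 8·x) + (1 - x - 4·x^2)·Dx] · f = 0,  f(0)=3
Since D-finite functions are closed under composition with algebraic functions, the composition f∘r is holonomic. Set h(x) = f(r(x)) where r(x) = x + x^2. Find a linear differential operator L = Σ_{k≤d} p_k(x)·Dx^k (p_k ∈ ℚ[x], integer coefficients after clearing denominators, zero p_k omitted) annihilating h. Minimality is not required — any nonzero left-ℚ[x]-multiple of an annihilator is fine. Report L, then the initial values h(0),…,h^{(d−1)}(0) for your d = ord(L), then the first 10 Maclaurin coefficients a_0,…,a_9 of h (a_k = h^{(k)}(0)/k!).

L = (1 + 10·x + 24·x^2 + 16·x^3) + (-1 + x + 5·x^2 + 8·x^3 + 4·x^4)·Dx  (order 1).
h: a_k = 3, 3, 18, 57, 183, 624, 2067, 6879, 22938, 76365, …
ICs: h(0) = 3.

f: a_k = 3, 3, 15, 27, 87, 195, 543, 1323, 3495, 8787, …
L₀ from L_f via x↦r, Dx↦r'^{-1}Dx.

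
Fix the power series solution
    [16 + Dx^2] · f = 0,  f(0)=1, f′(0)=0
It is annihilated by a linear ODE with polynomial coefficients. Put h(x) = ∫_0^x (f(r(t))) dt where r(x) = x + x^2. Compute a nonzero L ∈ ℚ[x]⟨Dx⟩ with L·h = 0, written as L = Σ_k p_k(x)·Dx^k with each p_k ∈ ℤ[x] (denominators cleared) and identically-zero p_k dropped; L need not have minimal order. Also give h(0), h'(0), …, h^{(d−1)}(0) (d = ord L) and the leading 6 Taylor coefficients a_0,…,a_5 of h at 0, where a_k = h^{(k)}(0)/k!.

f: a_k = 1, 0, -8, 0, 32/3, 0, …
L₀ from L_f via x↦r, Dx↦r'^{-1}Dx.
Integrate: L := L₀·Dx.
L = (16 + 96·x + 192·x^2 + 128·x^3)·Dx - 2·Dx^2 + (1 + 2·x)·Dx^3  (order 3).
h: a_k = 0, 1, 0, -8/3, -4, 8/15, …
ICs: h(0) = 0, h′(0) = 1, h′′(0) = 0.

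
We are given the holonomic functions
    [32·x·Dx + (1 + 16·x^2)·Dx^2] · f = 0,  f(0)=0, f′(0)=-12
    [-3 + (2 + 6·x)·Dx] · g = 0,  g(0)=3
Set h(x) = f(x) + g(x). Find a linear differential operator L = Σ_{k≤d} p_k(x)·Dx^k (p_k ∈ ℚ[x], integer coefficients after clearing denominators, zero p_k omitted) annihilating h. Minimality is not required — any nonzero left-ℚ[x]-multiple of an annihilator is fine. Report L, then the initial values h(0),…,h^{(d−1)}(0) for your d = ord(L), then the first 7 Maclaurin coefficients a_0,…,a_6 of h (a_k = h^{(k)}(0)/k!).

L = (-192 - 1440·x + 9216·x^2 + 13824·x^3)·Dx + (-155 - 768·x + 4128·x^2 + 36864·x^3 + 48384·x^4)·Dx^2 + (-6 + 110·x + 576·x^2 + 2624·x^3 + 10752·x^4 + 13824·x^5)·Dx^3  (order 3).
h: a_k = 3, -15/2, -27/8, 1105/16, -1215/128, -760917/1280, -45927/1024, …
ICs: h(0) = 3, h′(0) = -15/2, h′′(0) = -27/4.

f: a_k = 0, -12, 0, 64, 0, -3072/5, 0, …
g: a_k = 3, 9/2, -27/8, 81/16, -1215/128, 5103/256, -45927/1024, …
f+g: L₀ = lclm(L_f,L_g), ord ≤ 2+1.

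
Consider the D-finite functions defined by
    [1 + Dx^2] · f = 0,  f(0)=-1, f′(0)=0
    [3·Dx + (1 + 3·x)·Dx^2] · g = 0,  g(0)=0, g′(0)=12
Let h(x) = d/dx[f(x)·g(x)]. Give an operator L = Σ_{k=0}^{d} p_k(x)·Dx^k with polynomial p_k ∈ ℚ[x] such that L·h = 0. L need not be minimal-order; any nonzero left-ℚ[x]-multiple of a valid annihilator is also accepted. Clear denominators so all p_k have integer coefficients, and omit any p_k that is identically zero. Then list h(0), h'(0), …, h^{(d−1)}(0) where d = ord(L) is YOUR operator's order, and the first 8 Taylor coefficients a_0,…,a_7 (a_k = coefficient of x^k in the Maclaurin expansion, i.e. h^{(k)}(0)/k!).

f: a_k = -1, 0, 1/2, 0, -1/24, 0, 1/720, 0, …
g: a_k = 0, 12, -18, 36, -81, 972/5, -486, 8748/7, …
f·g: L₀ = L_f ⊗_s L_g, ord ≤ 2·2.
Differentiate: ansatz ord ≤ ord L₀ ⇒ L.
L = (-8897 - 1764·x - 7722·x^2 - 14364·x^3 - 7533·x^4 + 5832·x^5 + 2916·x^6) + (-3432 - 13248·x - 12420·x^2 - 8100·x^3 + 9720·x^4 + 5832·x^5)·Dx + (-9100 - 3204·x - 11070·x^2 - 17064·x^3 - 6318·x^4 + 11664·x^5 + 5832·x^6)·Dx^2 + (-3432 - 13248·x - 12420·x^2 - 8100·x^3 + 9720·x^4 + 5832·x^5)·Dx^3 + (-203 - 1440·x - 3348·x^2 - 2700·x^3 + 1215·x^4 + 5832·x^5 + 2916·x^6)·Dx^4  (order 4).
h: a_k = -12, 36, -90, 288, -1769/2, 5355/2, -484679/60, 121634/5, …
ICs: h(0) = -12, h′(0) = 36, h′′(0) = -180, h′′′(0) = 1728.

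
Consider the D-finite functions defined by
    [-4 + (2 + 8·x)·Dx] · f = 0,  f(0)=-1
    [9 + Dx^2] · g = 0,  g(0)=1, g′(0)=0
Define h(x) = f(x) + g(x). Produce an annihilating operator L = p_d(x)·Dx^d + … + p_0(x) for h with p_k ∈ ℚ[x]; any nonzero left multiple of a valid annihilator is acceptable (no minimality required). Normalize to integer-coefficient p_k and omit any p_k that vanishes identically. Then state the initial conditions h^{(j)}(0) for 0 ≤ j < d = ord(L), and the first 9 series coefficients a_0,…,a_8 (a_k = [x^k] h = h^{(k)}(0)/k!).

f: a_k = -1, -2, 2, -4, 10, -28, 84, -264, 858, …
g: a_k = 1, 0, -9/2, 0, 27/8, 0, -81/80, 0, 729/4480, …
h₀=f+g: left-lcm gives L₀, ord ≤ 3.
L = (-378 - 1296·x - 2592·x^2) + (45 + 828·x + 3888·x^2 + 5184·x^3)·Dx + (-42 - 144·x - 288·x^2)·Dx^2 + (5 + 92·x + 432·x^2 + 576·x^3)·Dx^3  (order 3).
h: a_k = 0, -2, -5/2, -4, 107/8, -28, 6639/80, -264, 3844569/4480, …
ICs: h(0) = 0, h′(0) = -2, h′′(0) = -5.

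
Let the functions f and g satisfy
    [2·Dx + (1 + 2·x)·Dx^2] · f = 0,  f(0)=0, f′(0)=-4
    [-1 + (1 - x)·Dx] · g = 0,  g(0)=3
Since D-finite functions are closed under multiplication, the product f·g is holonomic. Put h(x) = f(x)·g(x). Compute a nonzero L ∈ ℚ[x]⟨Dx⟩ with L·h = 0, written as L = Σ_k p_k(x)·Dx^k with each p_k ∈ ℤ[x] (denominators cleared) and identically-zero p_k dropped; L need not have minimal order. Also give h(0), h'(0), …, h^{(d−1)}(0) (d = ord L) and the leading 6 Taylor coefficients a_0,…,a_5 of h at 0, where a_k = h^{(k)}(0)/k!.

L = 2 + 6·x·Dx + (-1 - x + 2·x^2)·Dx^2  (order 2).
h: a_k = 0, -12, 0, -16, 8, -152/5, …
ICs: h(0) = 0, h′(0) = -12.

f: a_k = 0, -4, 4, -16/3, 8, -64/5, …
g: a_k = 3, 3, 3, 3, 3, 3, …
L₀ := L_f ⊗_s L_g (sym. prod.), ord ≤ 2.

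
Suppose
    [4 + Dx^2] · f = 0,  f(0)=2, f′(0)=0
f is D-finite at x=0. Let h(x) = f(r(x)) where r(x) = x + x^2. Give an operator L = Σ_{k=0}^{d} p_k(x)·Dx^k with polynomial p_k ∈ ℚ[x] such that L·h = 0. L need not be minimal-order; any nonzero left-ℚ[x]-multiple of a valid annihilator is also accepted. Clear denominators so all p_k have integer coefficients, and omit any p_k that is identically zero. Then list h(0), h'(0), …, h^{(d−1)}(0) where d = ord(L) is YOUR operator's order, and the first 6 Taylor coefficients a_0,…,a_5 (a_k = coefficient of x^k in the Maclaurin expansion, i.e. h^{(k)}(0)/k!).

f: a_k = 2, 0, -4, 0, 4/3, 0, …
L₀ from L_f via x↦r, Dx↦r'^{-1}Dx.
L = (4 + 24·x + 48·x^2 + 32·x^3) - 2·Dx + (1 + 2·x)·Dx^2  (order 2).
h: a_k = 2, 0, -4, -8, -8/3, 16/3, …
ICs: h(0) = 2, h′(0) = 0.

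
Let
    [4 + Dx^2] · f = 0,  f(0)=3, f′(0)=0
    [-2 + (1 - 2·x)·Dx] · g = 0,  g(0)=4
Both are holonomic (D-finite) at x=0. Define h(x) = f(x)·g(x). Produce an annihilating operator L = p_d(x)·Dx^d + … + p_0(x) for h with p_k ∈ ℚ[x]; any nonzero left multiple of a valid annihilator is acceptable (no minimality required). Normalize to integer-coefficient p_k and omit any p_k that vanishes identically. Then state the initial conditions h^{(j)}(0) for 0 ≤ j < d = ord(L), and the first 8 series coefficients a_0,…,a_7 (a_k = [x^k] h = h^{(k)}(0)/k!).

f: a_k = 3, 0, -6, 0, 2, 0, -4/15, 0, …
g: a_k = 4, 8, 16, 32, 64, 128, 256, 512, …
L₀ := L_f ⊗_s L_g (sym. prod.), ord ≤ 2.
L = (-4 + 8·x) + 4·Dx + (-1 + 2·x)·Dx^2  (order 2).
h: a_k = 12, 24, 24, 48, 104, 208, 6224/15, 12448/15, …
ICs: h(0) = 12, h′(0) = 24.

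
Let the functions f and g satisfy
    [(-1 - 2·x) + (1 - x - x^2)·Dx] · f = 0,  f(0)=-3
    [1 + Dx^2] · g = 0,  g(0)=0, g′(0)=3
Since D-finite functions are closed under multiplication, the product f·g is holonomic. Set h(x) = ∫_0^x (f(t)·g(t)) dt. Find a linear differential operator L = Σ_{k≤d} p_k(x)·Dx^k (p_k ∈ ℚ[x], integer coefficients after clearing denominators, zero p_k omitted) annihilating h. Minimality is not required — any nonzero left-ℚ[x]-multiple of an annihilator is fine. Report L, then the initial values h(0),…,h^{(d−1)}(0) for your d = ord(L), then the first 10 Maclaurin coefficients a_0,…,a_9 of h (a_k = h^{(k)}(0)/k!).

f: a_k = -3, -3, -6, -9, -15, -24, -39, -63, -102, -165, …
g: a_k = 0, 3, 0, -1/2, 0, 1/40, 0, -1/1680, 0, 1/120960, …
L₀ := L_f ⊗_s L_g (sym. prod.), ord ≤ 2.
Integrate: L := L₀·Dx.
L = (1 + x + x^2)·Dx + (2 + 4·x)·Dx^2 + (-1 + x + x^2)·Dx^3  (order 3).
h: a_k = 0, 0, -9/2, -3, -33/8, -51/10, -561/80, -2703/280, -61403/4480, -19849/1008, …
ICs: h(0) = 0, h′(0) = 0, h′′(0) = -9.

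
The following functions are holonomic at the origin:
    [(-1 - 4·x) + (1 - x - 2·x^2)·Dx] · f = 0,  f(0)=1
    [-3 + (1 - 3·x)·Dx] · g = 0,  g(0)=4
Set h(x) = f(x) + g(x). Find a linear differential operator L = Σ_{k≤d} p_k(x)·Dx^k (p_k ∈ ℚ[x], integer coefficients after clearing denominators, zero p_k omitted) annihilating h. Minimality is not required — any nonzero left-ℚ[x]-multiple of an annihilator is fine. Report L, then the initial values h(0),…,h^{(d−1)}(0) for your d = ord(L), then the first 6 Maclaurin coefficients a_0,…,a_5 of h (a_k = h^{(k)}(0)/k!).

L = (-36·x + 36·x^2 - 36·x^3) + (6 - 6·x - 30·x^2 + 54·x^3 - 72·x^4)·Dx + (-1 + 6·x - 12·x^2 + 8·x^3 + 9·x^4 - 18·x^5)·Dx^2  (order 2).
h: a_k = 5, 13, 39, 113, 335, 993, …
ICs: h(0) = 5, h′(0) = 13.

f: a_k = 1, 1, 3, 5, 11, 21, …
g: a_k = 4, 12, 36, 108, 324, 972, …
Sum ⇒ L₀ = lclm(L_f,L_g) in ℚ(x)⟨Dx⟩.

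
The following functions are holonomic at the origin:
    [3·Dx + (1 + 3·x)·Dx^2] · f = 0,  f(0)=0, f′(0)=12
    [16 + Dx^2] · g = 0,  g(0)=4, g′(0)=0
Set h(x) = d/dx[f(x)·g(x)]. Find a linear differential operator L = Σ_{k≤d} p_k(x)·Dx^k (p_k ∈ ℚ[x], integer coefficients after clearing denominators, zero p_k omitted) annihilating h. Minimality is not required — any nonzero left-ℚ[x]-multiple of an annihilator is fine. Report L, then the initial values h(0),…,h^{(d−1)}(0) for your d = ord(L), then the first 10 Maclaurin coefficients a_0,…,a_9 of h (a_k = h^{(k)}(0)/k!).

f: a_k = 0, 12, -18, 36, -81, 972/5, -486, 8748/7, -6561/2, 8748, …
g: a_k = 4, 0, -32, 0, 128/3, 0, -1024/45, 0, 2048/315, 0, …
Product ⇒ symmetric product L₀, ord ≤ 4.
h₀' ⇒ L via d/dx closure of L₀.
L = (-252256 - 1400832·x + 774144·x^2 + 36937728·x^3 + 133871616·x^4 + 191102976·x^5 + 95551488·x^6) + (-43296 + 45216·x + 2557440·x^2 + 11404800·x^3 + 19906560·x^4 + 11943936·x^5)·Dx + (-14630 - 16992·x + 831600·x^2 + 6110208·x^3 + 17853696·x^4 + 23887872·x^5 + 11943936·x^6)·Dx^2 + (-2706 + 2826·x + 159840·x^2 + 712800·x^3 + 1244160·x^4 + 746496·x^5)·Dx^3 + (71 + 4410·x + 48951·x^2 + 237600·x^3 + 592920·x^4 + 746496·x^5 + 373248·x^6)·Dx^4  (order 4).
h: a_k = 48, -144, -720, 1008, 688, -720, 4304/15, -24656/5, 804624/35, -595856/7, …
ICs: h(0) = 48, h′(0) = -144, h′′(0) = -1440, h′′′(0) = 6048.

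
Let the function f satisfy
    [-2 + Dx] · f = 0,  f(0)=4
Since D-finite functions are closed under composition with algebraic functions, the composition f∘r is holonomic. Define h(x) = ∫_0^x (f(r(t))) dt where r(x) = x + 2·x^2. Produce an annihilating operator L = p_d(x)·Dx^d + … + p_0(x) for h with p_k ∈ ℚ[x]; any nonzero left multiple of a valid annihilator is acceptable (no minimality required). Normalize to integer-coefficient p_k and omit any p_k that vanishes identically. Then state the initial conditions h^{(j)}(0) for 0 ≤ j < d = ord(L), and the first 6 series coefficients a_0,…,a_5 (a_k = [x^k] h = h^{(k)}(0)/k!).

f: a_k = 4, 8, 8, 16/3, 8/3, 16/15, …
Substitute x→r, Dx→(1/r')Dx; clear ⇒ L₀.
Integrate: L := L₀·Dx.
L = (-2 - 8·x)·Dx + Dx^2  (order 2).
h: a_k = 0, 4, 4, 8, 28/3, 40/3, …
ICs: h(0) = 0, h′(0) = 4.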